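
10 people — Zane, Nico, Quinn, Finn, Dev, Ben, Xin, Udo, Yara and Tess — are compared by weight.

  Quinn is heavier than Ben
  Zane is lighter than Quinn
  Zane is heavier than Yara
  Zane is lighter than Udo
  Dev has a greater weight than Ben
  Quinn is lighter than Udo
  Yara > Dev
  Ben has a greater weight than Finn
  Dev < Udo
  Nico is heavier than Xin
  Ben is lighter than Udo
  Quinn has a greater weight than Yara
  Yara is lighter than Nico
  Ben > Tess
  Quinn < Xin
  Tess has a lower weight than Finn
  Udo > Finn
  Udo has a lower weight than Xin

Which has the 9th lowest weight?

Piecing the relations together gives one ordering: Tess < Finn < Ben < Dev < Yara < Zane < Quinn < Udo < Xin < Nico.
The 9th smallest is Xin.

Xin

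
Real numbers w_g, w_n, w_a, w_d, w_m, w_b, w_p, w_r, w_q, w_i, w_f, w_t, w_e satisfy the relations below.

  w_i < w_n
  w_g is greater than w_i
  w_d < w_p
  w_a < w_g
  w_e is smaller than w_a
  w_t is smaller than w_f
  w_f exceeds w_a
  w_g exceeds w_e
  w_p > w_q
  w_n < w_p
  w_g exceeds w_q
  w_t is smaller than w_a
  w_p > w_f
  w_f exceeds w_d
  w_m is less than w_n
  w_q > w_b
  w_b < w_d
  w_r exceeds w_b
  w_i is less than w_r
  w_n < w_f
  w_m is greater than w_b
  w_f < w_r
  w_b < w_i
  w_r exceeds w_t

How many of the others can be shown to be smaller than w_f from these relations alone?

8

Directly below w_f: w_d, w_t, w_a, w_n.
One step further: w_b, w_i, w_e, w_m (8 so far).
No other element is forced below w_f by the given relations, so the count is 8.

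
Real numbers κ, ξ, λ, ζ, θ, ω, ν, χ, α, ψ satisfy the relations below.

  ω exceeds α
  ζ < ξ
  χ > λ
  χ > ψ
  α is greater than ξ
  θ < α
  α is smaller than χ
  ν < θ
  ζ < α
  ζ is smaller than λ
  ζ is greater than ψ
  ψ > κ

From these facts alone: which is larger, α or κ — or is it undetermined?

The relevant relations are κ < ψ; ψ < ζ; ζ < ξ; ξ < α.
Chaining these gives κ < ψ < ζ < ξ < α.
So α is larger.

α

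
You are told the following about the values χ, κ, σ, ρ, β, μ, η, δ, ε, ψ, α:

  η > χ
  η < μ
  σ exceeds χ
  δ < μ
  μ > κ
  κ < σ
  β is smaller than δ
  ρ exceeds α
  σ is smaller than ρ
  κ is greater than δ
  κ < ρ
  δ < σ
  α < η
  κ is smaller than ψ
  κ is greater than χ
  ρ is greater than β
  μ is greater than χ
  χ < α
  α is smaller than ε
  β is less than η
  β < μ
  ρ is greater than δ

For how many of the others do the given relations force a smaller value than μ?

Directly below μ: χ, β, δ, κ, η.
One step further: α (6 so far).
Nothing else is reachable below μ; 6 in all.

6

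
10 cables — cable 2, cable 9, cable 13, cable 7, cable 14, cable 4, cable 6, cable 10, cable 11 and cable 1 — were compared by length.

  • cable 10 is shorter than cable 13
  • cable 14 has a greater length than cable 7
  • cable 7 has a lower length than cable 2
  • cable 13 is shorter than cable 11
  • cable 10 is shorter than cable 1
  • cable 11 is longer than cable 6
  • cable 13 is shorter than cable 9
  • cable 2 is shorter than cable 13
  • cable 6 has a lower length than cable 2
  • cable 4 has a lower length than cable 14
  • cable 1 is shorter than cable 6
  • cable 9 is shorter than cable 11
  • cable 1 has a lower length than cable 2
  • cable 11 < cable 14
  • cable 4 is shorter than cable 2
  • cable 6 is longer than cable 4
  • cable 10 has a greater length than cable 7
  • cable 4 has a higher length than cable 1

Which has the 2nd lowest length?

Piecing the relations together gives one ordering: cable 7 < cable 10 < cable 1 < cable 4 < cable 6 < cable 2 < cable 13 < cable 9 < cable 11 < cable 14.
Counting 2 from the smallest end gives cable 10.

cable 10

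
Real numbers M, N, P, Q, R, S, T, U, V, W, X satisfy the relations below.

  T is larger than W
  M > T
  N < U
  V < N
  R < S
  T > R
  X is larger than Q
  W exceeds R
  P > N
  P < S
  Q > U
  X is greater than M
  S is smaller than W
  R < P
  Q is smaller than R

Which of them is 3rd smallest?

U

Chaining the given pairs: V < N < U < Q < R < P < S < W < T < M < X.
The 3rd smallest is U.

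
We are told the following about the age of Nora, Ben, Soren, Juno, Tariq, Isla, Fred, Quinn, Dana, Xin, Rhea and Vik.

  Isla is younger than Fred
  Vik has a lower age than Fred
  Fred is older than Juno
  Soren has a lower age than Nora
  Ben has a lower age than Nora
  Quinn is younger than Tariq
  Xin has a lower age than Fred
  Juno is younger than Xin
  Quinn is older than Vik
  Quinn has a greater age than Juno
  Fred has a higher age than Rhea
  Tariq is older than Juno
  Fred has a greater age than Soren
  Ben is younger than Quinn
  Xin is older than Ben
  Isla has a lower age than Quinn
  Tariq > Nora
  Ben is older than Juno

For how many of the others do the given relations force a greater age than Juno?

6

From Juno the given relations immediately reach Ben, Xin, Fred, Quinn, Tariq.
From those, Nora — 6 in total.
Nothing else is reachable above Juno; 6 in all.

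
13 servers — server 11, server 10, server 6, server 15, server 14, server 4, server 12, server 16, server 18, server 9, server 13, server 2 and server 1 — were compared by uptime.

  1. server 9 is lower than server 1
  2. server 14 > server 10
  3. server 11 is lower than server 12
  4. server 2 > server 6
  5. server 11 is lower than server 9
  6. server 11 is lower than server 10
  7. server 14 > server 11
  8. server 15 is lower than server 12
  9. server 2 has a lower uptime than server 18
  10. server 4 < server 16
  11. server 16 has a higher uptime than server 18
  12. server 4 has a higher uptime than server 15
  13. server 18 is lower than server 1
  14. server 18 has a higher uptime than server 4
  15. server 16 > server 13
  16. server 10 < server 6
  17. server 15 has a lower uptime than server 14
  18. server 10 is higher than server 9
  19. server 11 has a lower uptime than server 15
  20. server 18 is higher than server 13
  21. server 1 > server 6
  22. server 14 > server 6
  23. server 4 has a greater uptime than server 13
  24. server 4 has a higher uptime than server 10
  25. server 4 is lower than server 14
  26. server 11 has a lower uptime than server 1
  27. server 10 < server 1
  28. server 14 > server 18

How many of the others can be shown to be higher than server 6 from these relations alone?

5

The elements the relations force above server 6 are server 2, server 18, server 14, server 1, server 16 — no chain reaches any other.
That is 5.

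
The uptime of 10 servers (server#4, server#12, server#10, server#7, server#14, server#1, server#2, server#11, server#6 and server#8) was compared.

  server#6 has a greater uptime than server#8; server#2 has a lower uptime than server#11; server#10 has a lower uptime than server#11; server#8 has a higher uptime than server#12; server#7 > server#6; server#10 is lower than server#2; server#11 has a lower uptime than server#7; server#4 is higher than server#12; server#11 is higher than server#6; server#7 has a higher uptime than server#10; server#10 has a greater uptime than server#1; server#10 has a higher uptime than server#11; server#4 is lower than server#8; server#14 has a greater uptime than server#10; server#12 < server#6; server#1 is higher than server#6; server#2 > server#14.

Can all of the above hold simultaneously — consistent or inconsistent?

We have server#11 < server#10 stated directly, yet also server#10 < server#14 < server#2 < server#11 by chaining the others — so server#10 < server#11. Contradiction.

inconsistent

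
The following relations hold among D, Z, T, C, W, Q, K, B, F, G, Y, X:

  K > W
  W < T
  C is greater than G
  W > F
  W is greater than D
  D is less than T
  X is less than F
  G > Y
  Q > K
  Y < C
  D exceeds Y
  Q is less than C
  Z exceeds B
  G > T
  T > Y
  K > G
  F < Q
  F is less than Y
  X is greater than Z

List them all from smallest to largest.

Nothing is placed below B, so it is least; from there B < Z; Z < X; X < F; F < Y; Y < D; D < W; W < T; T < G; G < K; K < Q; Q < C, each given directly.

B < Z < X < F < Y < D < W < T < G < K < Q < C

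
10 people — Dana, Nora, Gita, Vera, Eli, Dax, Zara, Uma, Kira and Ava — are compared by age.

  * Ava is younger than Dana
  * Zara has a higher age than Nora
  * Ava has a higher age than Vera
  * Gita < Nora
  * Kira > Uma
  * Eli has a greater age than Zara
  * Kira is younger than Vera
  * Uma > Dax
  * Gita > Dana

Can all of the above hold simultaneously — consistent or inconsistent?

The single ordering Dax < Uma < Kira < Vera < Ava < Dana < Gita < Nora < Zara < Eli satisfies every listed relation, so no contradiction arises.

consistent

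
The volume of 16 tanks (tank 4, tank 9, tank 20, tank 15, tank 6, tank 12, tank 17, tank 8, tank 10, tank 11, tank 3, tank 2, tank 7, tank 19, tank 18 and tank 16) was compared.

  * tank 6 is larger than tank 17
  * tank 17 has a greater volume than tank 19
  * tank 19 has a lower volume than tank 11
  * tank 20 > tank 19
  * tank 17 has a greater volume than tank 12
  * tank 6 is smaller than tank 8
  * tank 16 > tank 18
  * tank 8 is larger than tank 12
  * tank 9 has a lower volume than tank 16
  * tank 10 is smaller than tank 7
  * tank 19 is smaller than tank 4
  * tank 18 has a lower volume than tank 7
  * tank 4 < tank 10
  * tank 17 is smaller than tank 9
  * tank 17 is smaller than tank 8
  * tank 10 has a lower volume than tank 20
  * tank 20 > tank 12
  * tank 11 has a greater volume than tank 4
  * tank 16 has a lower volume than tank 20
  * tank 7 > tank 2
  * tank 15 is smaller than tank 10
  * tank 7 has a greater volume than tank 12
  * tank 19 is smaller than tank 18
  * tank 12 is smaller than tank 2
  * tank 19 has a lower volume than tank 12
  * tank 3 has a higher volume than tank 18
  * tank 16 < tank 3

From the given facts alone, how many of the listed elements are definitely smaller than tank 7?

Directly below tank 7: tank 12, tank 2, tank 18, tank 10.
One step further: tank 19, tank 4, tank 15 (7 so far).
No other element is forced below tank 7 by the given relations, so the count is 7.

7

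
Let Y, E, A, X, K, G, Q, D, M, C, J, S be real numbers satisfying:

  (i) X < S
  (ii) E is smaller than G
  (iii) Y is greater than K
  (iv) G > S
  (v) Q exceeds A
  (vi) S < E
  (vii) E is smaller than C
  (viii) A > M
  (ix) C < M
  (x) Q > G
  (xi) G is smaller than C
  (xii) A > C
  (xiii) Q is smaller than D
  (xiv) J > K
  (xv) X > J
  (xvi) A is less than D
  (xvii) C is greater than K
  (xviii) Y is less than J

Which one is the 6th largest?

G

The consecutive relations fix a unique order: K < Y < J < X < S < E < G < C < M < A < Q < D.
Counting 6 from the largest end gives G.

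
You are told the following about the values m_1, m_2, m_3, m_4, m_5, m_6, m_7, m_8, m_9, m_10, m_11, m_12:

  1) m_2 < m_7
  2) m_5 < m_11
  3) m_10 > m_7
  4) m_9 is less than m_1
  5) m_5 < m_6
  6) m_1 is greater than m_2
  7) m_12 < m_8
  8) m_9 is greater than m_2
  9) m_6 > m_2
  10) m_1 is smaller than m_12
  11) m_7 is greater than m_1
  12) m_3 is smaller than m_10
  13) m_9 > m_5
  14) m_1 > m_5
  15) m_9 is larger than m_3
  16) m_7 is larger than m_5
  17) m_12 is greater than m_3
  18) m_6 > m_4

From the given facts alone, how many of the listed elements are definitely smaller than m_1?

From m_1 the given relations immediately reach m_2, m_5, m_9.
From those, m_3 — 4 in total.
Nothing else is reachable below m_1; 4 in all.

4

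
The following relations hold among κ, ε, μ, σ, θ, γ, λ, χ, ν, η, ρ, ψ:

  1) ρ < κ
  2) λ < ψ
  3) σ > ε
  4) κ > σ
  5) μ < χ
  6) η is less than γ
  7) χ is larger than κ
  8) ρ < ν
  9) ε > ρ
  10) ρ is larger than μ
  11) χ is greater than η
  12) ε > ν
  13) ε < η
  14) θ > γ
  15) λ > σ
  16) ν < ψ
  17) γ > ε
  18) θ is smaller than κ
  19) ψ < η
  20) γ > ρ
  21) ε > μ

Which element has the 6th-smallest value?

λ

Chaining the given pairs: μ < ρ < ν < ε < σ < λ < ψ < η < γ < θ < κ < χ.
Counting 6 from the smallest end gives λ.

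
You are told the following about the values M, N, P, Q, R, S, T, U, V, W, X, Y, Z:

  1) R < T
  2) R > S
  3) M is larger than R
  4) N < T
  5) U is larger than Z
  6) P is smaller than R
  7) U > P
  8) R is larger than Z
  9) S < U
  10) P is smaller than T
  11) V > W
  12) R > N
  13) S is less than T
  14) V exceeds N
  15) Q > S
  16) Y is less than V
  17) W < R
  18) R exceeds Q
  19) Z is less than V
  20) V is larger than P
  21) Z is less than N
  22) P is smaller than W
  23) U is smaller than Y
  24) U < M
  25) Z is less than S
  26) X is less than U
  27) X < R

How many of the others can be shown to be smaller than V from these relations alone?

8

From V the given relations immediately reach Z, P, W, N, Y.
From those, U — 6 in total.
From those, S, X — 8 in total.
No other element is forced below V by the given relations, so the count is 8.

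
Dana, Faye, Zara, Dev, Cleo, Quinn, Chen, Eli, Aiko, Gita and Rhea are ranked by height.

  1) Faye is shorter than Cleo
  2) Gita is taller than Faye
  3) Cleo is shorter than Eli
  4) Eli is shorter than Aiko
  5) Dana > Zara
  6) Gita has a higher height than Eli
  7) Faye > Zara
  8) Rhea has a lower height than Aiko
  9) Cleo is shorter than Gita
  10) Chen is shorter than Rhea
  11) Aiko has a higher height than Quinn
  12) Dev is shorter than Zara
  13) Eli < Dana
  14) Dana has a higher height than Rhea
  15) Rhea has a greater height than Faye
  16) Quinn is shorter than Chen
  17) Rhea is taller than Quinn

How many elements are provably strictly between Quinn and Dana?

Chaining upward from Quinn reaches: Chen, Rhea, Aiko.
Chaining downward from Dana reaches: Dev, Zara, Chen, Faye, Rhea, Cleo, Eli.
Strictly between Quinn and Dana are those in both lists: Chen, Rhea — 2 elements.

2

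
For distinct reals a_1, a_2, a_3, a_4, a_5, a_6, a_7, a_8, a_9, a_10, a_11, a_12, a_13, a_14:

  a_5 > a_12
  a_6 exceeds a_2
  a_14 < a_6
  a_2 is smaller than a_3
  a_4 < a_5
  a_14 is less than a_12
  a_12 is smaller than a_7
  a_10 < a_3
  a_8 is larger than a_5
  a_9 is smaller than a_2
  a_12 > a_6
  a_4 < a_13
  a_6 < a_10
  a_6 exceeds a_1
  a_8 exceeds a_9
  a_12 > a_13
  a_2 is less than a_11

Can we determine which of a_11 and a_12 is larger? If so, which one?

Following every chain through a_12: above a_12 we get a_7, a_5, a_8; below a_12 we get a_1, a_14, a_4, a_9, a_2, a_6, a_13.
a_11 is not reached, and no chain runs the other way from a_11 to a_12.
So the given relations leave the order of a_12 and a_11 undetermined.

undetermined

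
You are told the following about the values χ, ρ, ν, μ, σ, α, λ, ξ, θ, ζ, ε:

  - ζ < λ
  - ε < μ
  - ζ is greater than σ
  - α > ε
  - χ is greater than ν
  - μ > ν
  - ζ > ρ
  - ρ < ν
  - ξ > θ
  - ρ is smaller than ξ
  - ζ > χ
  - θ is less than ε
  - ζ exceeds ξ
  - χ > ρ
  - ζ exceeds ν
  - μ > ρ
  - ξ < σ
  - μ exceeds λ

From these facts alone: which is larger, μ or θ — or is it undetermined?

μ

θ < ξ and ξ < σ give θ < σ.
With σ < ζ: θ < ξ < σ < ζ.
With ζ < λ: θ < ξ < σ < ζ < λ.
With λ < μ: θ < ξ < σ < ζ < λ < μ.
So μ is larger.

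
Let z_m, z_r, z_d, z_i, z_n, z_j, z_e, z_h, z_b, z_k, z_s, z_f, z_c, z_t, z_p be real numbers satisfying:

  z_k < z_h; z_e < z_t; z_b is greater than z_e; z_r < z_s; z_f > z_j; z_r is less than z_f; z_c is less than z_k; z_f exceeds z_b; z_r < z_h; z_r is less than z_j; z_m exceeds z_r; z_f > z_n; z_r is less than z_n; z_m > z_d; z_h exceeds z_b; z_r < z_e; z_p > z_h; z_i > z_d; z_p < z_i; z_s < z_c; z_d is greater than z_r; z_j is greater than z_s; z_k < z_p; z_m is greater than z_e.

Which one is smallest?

Chaining upward from z_r: directly above it, z_s, z_d, z_e, z_n, z_j, z_f, z_m, z_h; then z_c, z_b, z_p, z_t, z_i; then z_k.
That covers every other element, and nothing is given below z_r, so z_r is the smallest.

z_r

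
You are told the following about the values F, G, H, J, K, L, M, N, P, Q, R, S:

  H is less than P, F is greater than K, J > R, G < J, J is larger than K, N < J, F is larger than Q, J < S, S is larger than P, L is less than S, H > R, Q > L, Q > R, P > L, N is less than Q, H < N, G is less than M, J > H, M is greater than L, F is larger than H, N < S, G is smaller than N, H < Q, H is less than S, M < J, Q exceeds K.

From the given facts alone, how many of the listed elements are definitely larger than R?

7

Directly above R: H, Q, J.
One step further: N, P, F, S (7 so far).
Nothing else is reachable above R; 7 in all.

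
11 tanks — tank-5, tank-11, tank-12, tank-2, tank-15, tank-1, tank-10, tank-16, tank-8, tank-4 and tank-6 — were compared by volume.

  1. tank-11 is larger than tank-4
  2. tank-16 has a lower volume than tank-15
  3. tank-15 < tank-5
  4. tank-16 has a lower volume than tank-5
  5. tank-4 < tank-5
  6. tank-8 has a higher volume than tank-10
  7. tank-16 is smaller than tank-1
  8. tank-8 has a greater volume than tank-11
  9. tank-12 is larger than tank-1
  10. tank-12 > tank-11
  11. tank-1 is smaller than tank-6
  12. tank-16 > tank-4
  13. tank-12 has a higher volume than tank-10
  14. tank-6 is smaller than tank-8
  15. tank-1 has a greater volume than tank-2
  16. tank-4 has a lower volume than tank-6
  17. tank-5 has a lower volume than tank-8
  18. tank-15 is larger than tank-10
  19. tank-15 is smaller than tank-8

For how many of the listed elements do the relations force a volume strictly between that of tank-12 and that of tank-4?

Chaining upward from tank-4 reaches: tank-16, tank-11, tank-1, tank-15, tank-6, tank-5, tank-8.
Chaining downward from tank-12 reaches: tank-16, tank-2, tank-10, tank-11, tank-1.
Strictly between tank-4 and tank-12 are those in both lists: tank-16, tank-11, tank-1 — 3 elements.

3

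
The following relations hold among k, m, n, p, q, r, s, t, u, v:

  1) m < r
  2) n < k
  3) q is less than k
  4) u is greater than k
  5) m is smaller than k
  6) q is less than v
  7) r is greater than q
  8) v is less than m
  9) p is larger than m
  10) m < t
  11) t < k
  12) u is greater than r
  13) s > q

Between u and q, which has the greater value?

The relevant relations are q < v; v < m; m < t; t < k; k < u.
Chaining these gives q < v < m < t < k < u.
So q < u; u is the larger of the two.

u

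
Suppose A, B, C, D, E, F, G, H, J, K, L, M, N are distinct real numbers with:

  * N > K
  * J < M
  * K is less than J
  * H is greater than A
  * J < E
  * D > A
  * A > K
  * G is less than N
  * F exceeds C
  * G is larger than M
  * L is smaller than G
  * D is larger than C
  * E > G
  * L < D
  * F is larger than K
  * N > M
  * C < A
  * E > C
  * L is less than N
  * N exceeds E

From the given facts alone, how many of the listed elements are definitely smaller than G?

4

Directly below G: L, M.
One step further: J (3 so far).
One step further: K (4 so far).
No other element is forced below G by the given relations, so the count is 4.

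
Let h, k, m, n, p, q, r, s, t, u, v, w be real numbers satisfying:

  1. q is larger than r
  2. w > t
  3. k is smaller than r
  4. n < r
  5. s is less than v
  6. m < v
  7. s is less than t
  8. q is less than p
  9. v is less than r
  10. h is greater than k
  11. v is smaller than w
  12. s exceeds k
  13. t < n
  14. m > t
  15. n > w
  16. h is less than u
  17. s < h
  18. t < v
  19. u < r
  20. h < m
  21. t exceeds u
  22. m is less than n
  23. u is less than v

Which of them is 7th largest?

Piecing the relations together gives one ordering: k < s < h < u < t < m < v < w < n < r < q < p.
Counting 7 from the largest end gives m.

m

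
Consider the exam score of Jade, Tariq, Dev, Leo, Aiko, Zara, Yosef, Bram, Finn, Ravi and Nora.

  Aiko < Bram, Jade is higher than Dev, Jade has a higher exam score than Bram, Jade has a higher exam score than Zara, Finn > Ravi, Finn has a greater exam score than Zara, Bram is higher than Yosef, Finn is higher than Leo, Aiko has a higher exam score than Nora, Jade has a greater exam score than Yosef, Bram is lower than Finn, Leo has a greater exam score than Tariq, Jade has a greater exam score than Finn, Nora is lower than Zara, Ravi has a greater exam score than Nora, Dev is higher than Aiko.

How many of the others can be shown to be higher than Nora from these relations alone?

7

Directly above Nora: Aiko, Zara, Ravi.
One step further: Dev, Bram, Finn, Jade (7 so far).
No other element is forced above Nora by the given relations, so the count is 7.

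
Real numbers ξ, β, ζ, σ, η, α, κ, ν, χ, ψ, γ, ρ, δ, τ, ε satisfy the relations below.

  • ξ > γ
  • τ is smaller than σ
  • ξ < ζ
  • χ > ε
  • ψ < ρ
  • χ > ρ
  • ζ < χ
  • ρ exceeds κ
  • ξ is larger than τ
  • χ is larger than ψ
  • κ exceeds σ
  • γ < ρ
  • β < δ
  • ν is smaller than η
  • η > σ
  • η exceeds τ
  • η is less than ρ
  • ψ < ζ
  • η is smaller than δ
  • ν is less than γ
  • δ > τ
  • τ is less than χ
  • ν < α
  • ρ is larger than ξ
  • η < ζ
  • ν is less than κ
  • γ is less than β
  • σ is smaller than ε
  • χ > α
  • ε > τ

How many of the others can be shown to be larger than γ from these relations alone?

From γ the given relations immediately reach β, ξ, ρ.
From those, δ, ζ, χ — 6 in total.
No other element is forced above γ by the given relations, so the count is 6.

6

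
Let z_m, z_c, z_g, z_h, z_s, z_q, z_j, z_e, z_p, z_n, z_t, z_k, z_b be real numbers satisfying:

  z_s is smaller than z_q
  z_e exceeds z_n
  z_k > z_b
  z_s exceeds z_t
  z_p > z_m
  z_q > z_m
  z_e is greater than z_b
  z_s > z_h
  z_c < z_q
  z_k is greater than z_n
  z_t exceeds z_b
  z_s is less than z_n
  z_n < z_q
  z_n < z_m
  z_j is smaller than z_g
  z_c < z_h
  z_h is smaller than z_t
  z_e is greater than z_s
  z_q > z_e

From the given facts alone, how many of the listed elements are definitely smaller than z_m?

6

The elements the relations force below z_m are z_c, z_b, z_h, z_t, z_s, z_n — no chain reaches any other.
That is 6.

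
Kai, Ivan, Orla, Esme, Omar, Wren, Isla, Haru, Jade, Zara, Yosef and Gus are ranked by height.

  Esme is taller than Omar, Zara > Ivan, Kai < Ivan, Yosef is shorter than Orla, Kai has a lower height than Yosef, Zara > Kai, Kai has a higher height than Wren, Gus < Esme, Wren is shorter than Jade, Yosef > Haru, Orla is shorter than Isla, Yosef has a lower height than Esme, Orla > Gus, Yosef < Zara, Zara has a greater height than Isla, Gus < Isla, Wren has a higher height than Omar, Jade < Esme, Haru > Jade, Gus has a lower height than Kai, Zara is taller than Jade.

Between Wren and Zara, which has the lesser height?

Following the relations from Wren: Wren < Jade < Haru < Yosef < Orla < Isla < Zara.
So Wren < Zara; Wren is the shorter of the two.

Wren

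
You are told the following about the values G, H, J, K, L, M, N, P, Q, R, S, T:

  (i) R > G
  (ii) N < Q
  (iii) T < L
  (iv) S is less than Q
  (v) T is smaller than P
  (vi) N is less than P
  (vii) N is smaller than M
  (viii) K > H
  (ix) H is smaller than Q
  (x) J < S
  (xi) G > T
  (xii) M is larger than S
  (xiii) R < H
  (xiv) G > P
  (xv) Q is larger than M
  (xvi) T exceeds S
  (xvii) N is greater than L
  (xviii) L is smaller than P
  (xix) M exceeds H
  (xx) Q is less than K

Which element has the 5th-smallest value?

N

The consecutive relations fix a unique order: J < S < T < L < N < P < G < R < H < M < Q < K.
The 5th smallest is N.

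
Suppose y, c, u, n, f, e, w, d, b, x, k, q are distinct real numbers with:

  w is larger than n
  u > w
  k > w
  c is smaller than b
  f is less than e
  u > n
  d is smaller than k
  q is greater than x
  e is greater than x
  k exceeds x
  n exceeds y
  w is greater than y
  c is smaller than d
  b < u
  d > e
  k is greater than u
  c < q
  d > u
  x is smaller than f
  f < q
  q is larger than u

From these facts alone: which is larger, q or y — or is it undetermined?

q

Following the relations from y: y < n < w < u < q.
So q is larger.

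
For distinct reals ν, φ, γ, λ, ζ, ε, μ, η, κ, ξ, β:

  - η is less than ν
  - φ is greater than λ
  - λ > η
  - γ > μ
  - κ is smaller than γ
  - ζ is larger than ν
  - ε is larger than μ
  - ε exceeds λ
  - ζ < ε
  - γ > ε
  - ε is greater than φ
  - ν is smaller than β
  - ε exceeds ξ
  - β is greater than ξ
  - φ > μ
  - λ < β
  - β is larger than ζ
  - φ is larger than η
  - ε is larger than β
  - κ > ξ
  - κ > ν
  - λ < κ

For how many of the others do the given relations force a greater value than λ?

From λ the given relations immediately reach φ, β, κ, ε.
From those, γ — 5 in total.
No other element is forced above λ by the given relations, so the count is 5.

5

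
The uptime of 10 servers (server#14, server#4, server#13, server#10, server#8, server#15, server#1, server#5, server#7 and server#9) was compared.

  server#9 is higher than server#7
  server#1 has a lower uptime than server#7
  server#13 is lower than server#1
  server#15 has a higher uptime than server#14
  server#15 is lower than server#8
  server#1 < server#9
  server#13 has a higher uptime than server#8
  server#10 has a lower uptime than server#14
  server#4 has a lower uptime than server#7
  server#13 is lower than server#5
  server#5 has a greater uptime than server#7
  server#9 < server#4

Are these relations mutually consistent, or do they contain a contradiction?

inconsistent

We have server#7 < server#9 stated directly, yet also server#9 < server#4 < server#7 by chaining the others — so server#9 < server#7. Contradiction.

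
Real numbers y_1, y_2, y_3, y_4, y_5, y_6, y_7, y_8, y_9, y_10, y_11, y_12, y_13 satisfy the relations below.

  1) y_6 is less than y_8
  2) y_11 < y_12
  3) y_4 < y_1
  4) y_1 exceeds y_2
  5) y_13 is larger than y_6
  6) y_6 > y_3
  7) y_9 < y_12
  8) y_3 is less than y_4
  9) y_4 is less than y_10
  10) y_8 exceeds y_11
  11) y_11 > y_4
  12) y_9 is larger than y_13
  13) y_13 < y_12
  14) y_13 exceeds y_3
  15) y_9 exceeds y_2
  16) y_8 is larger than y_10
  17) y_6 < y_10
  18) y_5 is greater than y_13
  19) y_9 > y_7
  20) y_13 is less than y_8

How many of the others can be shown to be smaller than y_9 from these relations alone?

From y_9 the given relations immediately reach y_7, y_2, y_13.
From those, y_3, y_6 — 5 in total.
No other element is forced below y_9 by the given relations, so the count is 5.

5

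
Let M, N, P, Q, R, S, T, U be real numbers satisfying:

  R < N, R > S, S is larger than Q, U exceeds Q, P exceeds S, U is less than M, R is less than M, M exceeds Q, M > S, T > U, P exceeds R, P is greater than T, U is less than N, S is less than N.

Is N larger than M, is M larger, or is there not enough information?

undetermined

Following every chain through N: below N we get Q, S, U, R.
M is not reached, and no chain runs the other way from M to N.
So the given relations leave the order of N and M undetermined.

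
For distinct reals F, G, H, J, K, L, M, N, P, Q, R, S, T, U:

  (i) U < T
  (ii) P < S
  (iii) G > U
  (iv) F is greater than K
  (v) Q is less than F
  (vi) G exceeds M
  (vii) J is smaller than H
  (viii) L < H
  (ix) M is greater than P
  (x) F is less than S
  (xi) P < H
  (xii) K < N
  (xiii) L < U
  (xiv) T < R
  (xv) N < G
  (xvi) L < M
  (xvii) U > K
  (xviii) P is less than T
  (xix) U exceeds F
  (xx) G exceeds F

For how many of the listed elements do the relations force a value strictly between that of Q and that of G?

Chaining upward from Q reaches: F, U, T, S, R.
Chaining downward from G reaches: K, F, P, L, U, N, M.
Strictly between Q and G are those in both lists: F, U — 2 elements.

2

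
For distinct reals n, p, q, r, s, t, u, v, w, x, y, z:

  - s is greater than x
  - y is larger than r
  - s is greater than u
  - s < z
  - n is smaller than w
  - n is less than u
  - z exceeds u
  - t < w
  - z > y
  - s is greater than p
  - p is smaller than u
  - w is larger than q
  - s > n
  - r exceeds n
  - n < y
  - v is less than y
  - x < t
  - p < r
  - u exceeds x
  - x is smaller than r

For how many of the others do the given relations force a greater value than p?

5

From p the given relations immediately reach u, r, s.
From those, y, z — 5 in total.
No other element is forced above p by the given relations, so the count is 5.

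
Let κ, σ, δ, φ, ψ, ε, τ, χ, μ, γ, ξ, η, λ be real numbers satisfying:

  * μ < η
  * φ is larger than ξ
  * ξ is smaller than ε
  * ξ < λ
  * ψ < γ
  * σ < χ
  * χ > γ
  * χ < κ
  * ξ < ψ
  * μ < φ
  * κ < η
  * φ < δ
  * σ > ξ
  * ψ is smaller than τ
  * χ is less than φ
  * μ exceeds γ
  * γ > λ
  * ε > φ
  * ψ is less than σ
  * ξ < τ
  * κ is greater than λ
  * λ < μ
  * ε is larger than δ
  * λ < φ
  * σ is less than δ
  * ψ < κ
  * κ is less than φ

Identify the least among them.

Chaining upward from ξ: directly above it, λ, ψ, σ, φ, τ, ε; then γ, χ, μ, κ, δ; then η.
That covers every other element, and nothing is given below ξ, so ξ is the least.

ξ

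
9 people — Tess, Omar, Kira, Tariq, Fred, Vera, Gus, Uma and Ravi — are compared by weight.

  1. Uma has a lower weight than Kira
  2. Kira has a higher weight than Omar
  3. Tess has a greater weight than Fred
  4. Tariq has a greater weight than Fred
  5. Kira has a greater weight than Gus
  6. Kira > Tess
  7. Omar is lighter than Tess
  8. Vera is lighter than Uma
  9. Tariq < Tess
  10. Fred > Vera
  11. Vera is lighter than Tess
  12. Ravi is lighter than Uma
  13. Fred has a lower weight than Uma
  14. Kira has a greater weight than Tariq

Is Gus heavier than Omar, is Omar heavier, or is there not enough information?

Following every chain through Gus: above Gus we get Kira.
Omar is not reached, and no chain runs the other way from Omar to Gus.
So the given relations leave the order of Gus and Omar undetermined.

undetermined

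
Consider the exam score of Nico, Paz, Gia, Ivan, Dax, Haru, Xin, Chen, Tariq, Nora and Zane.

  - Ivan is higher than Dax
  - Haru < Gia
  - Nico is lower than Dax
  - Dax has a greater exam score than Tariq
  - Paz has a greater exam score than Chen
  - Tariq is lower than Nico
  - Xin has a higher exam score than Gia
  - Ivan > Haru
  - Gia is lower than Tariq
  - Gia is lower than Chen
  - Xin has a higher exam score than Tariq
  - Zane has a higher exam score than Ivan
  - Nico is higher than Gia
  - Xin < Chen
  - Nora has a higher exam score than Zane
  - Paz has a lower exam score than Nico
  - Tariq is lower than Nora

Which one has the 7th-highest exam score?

Chaining the given pairs: Haru < Gia < Tariq < Xin < Chen < Paz < Nico < Dax < Ivan < Zane < Nora.
The 7th largest is Chen.

Chen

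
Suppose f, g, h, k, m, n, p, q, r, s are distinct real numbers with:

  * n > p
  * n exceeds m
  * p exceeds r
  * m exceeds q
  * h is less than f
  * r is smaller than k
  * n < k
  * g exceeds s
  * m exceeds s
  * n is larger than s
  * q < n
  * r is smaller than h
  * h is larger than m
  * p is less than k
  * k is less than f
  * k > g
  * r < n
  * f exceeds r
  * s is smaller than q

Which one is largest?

f

s is not greatest since s < g; r is not greatest since r < p; g is not greatest since g < k; q is not greatest since q < m; m is not greatest since m < h; h is not greatest since h < f; p is not greatest since p < k; n is not greatest since n < k; k is not greatest since k < f.
Only f has nothing above it, so f is the largest.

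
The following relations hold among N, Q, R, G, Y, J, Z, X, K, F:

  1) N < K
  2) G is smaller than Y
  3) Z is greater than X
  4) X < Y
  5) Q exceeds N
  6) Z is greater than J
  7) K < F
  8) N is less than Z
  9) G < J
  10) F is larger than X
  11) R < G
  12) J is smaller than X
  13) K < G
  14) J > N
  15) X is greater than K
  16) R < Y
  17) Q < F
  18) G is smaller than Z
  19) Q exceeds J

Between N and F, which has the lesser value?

Chaining the given relations: N < K < G < J < Q < F.
So N < F; N is the smaller of the two.

N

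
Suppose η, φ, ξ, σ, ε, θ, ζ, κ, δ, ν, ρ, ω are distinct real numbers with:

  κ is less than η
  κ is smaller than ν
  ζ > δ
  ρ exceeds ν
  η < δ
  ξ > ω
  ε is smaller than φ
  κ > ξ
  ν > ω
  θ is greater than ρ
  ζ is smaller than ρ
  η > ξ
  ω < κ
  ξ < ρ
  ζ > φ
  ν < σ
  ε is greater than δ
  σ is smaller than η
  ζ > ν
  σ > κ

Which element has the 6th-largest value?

δ

Piecing the relations together gives one ordering: ω < ξ < κ < ν < σ < η < δ < ε < φ < ζ < ρ < θ.
The 6th largest is δ.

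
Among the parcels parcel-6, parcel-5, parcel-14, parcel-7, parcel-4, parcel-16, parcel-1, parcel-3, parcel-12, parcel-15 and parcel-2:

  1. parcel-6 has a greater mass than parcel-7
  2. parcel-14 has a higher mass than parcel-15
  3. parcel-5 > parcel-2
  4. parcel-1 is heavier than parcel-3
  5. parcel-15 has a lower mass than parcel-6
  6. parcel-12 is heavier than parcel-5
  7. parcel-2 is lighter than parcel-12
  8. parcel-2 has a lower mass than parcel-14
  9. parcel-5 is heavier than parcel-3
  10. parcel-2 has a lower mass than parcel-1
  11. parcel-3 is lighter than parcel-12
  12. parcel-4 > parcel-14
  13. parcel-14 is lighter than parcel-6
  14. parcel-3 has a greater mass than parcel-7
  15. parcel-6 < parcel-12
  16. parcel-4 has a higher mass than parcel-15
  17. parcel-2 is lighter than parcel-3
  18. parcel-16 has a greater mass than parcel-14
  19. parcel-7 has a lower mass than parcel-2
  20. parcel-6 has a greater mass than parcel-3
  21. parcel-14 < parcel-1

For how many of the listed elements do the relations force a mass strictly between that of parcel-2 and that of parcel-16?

1

Chaining upward from parcel-2 reaches: parcel-3, parcel-5, parcel-14, parcel-6, parcel-12, parcel-4, parcel-1.
Chaining downward from parcel-16 reaches: parcel-7, parcel-15, parcel-14.
Strictly between parcel-2 and parcel-16 are those in both lists: parcel-14 — 1 element.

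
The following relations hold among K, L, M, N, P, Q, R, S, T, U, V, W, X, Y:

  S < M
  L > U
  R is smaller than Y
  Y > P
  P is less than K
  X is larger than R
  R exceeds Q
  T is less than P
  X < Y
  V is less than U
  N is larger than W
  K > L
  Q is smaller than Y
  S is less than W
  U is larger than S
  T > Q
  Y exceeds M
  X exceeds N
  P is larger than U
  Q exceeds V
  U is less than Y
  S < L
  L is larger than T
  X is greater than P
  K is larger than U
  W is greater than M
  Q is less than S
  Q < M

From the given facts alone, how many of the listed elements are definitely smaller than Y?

From Y the given relations immediately reach Q, U, R, M, P, X.
From those, V, S, T, N — 10 in total.
From those, W — 11 in total.
Nothing else is reachable below Y; 11 in all.

11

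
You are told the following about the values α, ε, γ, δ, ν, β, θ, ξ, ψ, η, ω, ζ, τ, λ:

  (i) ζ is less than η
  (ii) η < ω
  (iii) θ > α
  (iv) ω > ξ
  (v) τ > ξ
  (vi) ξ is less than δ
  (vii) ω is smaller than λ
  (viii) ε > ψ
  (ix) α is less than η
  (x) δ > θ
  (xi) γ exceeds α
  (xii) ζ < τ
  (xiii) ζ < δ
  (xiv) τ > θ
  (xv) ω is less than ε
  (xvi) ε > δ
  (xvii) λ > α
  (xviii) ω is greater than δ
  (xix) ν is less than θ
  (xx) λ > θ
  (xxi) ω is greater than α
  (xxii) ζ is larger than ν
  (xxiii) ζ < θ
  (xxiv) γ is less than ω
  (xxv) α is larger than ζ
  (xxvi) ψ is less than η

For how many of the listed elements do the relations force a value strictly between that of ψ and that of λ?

The relations place ψ below λ. An element lies strictly between them when it is forced above ψ and also forced below λ.
Above ψ: {η, ω, ε}. Below λ: {ν, ζ, α, θ, ξ, γ, η, δ, ω}.
Intersection: {η, ω} — 2.

2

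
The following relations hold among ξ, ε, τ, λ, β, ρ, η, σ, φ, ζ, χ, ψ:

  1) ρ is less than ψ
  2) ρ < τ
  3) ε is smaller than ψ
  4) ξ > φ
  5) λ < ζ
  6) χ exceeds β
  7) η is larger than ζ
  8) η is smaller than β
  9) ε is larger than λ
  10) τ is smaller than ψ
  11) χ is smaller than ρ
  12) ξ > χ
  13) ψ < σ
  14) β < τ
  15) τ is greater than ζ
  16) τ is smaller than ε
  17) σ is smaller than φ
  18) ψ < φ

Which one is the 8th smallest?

ε

Piecing the relations together gives one ordering: λ < ζ < η < β < χ < ρ < τ < ε < ψ < σ < φ < ξ.
The 8th smallest is ε.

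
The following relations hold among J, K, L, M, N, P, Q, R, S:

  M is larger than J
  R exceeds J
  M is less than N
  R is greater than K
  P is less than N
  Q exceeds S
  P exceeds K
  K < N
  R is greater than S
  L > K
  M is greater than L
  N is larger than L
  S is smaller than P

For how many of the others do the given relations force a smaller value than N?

6

The elements the relations force below N are S, K, L, P, J, M — no chain reaches any other.
That is 6.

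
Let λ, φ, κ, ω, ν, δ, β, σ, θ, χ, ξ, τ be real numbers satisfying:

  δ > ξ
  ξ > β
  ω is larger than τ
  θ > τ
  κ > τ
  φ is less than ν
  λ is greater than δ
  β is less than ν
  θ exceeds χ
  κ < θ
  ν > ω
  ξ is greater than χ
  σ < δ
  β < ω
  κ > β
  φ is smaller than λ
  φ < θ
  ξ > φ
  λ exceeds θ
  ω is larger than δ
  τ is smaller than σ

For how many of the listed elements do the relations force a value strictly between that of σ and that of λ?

The relations place σ below λ. An element lies strictly between them when it is forced above σ and also forced below λ.
Above σ: {δ, ω, ν}. Below λ: {φ, χ, β, τ, ξ, κ, δ, θ}.
Intersection: {δ} — 1.

1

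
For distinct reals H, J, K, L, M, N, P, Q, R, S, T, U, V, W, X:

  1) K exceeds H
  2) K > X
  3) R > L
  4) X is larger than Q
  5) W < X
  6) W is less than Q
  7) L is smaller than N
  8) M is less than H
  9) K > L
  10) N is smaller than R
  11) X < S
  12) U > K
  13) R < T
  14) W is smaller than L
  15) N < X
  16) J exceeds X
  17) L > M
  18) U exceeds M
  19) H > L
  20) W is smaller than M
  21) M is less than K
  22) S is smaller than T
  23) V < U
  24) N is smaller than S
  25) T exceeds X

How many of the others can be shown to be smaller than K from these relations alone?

7

The elements the relations force below K are W, Q, M, L, H, N, X — no chain reaches any other.
That is 7.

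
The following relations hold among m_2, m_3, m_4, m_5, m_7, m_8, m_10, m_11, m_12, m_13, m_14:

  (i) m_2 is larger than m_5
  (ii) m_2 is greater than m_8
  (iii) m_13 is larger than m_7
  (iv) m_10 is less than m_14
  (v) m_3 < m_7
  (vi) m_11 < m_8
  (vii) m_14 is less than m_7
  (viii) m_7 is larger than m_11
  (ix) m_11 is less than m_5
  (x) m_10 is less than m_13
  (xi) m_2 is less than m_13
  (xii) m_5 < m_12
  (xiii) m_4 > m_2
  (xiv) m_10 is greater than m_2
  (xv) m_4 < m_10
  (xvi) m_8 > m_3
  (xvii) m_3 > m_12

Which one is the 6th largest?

The consecutive relations fix a unique order: m_11 < m_5 < m_12 < m_3 < m_8 < m_2 < m_4 < m_10 < m_14 < m_7 < m_13.
Counting 6 from the largest end gives m_2.

m_2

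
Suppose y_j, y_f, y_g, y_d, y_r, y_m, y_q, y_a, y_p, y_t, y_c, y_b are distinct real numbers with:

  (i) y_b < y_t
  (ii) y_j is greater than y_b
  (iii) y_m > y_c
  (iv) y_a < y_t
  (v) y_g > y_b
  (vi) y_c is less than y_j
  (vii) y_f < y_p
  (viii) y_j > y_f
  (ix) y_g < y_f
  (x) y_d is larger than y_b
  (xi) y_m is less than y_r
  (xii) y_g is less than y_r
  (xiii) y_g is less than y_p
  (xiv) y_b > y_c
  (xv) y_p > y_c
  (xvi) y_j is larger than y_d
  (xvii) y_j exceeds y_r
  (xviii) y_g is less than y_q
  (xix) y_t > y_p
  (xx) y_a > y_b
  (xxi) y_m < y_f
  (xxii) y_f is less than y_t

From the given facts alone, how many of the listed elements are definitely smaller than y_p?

5

The elements the relations force below y_p are y_c, y_b, y_g, y_m, y_f — no chain reaches any other.
That is 5.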